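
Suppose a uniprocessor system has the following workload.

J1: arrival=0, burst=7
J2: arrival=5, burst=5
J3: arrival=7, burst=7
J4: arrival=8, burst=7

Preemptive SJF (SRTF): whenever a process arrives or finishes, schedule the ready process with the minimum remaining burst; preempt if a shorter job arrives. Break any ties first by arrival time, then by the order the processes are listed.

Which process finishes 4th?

Schedule: | J1 0-7 | J2 7-12 | J3 12-19 | J4 19-26 |
Completion: J1=7  J2=12  J3=19  J4=26
Finish order: J1 → J2 → J3 → J4

J4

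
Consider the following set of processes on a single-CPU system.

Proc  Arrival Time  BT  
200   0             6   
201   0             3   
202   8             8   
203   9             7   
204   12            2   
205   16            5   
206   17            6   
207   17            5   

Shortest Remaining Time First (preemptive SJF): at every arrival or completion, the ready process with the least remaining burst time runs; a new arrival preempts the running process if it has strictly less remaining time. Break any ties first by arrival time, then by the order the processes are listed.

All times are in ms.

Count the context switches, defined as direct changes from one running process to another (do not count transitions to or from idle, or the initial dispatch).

Gantt: | 201 0-3 | 200 3-9 | 203 9-12 | 204 12-14 | 203 14-18 | 205 18-23 | 207 23-28 | 206 28-34 | 202 34-42 |
Completion: 200=9  201=3  202=42  203=18  204=14  205=23  206=34  207=28

8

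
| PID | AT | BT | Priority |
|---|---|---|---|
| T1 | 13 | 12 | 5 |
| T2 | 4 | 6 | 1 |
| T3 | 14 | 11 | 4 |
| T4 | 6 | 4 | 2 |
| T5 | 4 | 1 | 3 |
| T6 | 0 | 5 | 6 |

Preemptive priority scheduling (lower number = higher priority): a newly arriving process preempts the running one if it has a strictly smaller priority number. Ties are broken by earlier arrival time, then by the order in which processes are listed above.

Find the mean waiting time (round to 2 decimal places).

10.33

Schedule: | T6 0-4 | T2 4-10 | T4 10-14 | T5 14-15 | T3 15-26 | T1 26-38 | T6 38-39 |
Completion: T1=38  T2=10  T3=26  T4=14  T5=15  T6=39
Turnaround (C−A): T1=25  T2=6  T3=12  T4=8  T5=11  T6=39
Waiting times: T1=13, T2=0, T3=1, T4=4, T5=10, T6=34
Average waiting = (13+0+1+4+10+34) / 6 = 62/6 = 10.33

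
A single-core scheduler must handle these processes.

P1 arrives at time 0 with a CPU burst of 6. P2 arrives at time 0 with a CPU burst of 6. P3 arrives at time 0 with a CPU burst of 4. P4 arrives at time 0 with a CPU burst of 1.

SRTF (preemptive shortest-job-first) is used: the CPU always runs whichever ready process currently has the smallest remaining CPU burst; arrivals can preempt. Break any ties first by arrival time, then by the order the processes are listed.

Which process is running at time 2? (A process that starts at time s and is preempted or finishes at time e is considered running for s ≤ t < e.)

Schedule: | P4 0-1 | P3 1-5 | P1 5-11 | P2 11-17 |
Completion: P1=11  P2=17  P3=5  P4=1

P3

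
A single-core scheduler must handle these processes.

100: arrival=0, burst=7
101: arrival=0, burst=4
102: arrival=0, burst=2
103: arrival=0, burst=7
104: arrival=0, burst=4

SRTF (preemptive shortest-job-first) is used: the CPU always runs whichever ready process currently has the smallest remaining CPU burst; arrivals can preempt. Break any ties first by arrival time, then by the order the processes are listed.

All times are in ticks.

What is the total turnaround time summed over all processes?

59

Timeline: | 102 0-2 | 101 2-6 | 104 6-10 | 100 10-17 | 103 17-24 |
Completion: 100=17  101=6  102=2  103=24  104=10
Turnaround = completion − arrival: 100=17, 101=6, 102=2, 103=24, 104=10
Total turnaround = 17 + 6 + 2 + 24 + 10 = 59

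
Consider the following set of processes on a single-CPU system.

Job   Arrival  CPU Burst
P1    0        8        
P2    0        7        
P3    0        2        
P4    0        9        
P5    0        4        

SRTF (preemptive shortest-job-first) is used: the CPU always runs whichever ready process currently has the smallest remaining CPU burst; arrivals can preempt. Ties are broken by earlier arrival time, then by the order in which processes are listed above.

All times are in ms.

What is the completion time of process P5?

6

Gantt: | P3 0-2 | P5 2-6 | P2 6-13 | P1 13-21 | P4 21-30 |
Completion: P1=21  P2=13  P3=2  P4=30  P5=6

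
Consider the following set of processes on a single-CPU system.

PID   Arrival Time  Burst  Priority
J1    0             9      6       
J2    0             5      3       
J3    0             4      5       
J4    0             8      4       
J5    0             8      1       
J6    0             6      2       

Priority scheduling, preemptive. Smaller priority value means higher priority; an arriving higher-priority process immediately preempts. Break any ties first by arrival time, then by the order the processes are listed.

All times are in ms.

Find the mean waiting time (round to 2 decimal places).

Gantt: | J5 0-8 | J6 8-14 | J2 14-19 | J4 19-27 | J3 27-31 | J1 31-40 |
Completion: J1=40  J2=19  J3=31  J4=27  J5=8  J6=14
Turnaround (C−A): J1=40  J2=19  J3=31  J4=27  J5=8  J6=14
Waiting times: J1=31, J2=14, J3=27, J4=19, J5=0, J6=8
Average waiting = (31+14+27+19+0+8) / 6 = 99/6 = 16.50

16.50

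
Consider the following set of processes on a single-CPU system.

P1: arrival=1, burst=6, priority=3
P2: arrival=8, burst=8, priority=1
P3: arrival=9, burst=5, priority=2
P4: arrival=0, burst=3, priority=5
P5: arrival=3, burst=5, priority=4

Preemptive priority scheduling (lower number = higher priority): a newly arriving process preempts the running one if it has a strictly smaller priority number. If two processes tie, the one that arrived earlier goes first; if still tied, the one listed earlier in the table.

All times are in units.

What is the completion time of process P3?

Schedule: | P4 0-1 | P1 1-7 | P5 7-8 | P2 8-16 | P3 16-21 | P5 21-25 | P4 25-27 |
Completion: P1=7  P2=16  P3=21  P4=27  P5=25
Turnaround (C−A): P1=6  P2=8  P3=12  P4=27  P5=22

21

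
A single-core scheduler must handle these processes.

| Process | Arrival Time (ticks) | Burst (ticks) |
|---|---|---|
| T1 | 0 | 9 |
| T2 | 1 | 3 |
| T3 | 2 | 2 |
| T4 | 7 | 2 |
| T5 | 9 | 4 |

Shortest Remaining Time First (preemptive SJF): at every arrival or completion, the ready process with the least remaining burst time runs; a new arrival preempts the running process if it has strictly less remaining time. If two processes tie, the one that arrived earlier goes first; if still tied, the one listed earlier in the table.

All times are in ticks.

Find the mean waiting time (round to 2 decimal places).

2.60

Timeline: | T1 0-1 | T2 1-4 | T3 4-6 | T1 6-7 | T4 7-9 | T5 9-13 | T1 13-20 |
Completion: T1=20  T2=4  T3=6  T4=9  T5=13
Turnaround (C−A): T1=20  T2=3  T3=4  T4=2  T5=4
Waiting times: T1=11, T2=0, T3=2, T4=0, T5=0
Average waiting = (11+0+2+0+0) / 5 = 13/5 = 2.60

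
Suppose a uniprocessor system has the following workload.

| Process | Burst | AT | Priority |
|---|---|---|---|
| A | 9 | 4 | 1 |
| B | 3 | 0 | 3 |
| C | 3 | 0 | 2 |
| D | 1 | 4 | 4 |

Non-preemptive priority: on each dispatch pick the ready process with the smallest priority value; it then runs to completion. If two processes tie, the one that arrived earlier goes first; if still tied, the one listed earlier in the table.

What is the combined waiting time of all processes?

16

Schedule: | C 0-3 | B 3-6 | A 6-15 | D 15-16 |
Completion: A=15  B=6  C=3  D=16
Waiting = turnaround − burst: A=2, B=3, C=0, D=11
Total waiting = 2 + 3 + 0 + 11 = 16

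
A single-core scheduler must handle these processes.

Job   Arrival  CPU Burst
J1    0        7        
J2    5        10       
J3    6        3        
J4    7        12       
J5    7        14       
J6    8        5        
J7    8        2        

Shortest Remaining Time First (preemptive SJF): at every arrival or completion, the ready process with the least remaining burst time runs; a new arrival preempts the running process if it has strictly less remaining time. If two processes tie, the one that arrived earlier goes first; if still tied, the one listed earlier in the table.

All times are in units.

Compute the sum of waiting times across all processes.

Schedule: | J1 0-7 | J3 7-10 | J7 10-12 | J6 12-17 | J2 17-27 | J4 27-39 | J5 39-53 |
Completion: J1=7  J2=27  J3=10  J4=39  J5=53  J6=17  J7=12
Waiting = turnaround − burst: J1=0, J2=12, J3=1, J4=20, J5=32, J6=4, J7=2
Total waiting = 0 + 12 + 1 + 20 + 32 + 4 + 2 = 71

71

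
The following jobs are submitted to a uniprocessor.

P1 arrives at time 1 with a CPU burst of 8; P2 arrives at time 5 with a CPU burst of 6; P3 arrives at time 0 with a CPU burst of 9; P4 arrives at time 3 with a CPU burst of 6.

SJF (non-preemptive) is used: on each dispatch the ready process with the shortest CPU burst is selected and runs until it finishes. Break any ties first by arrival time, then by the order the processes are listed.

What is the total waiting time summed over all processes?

36

Schedule: | P3 0-9 | P4 9-15 | P2 15-21 | P1 21-29 |
Completion: P1=29  P2=21  P3=9  P4=15
Turnaround (C−A): P1=28  P2=16  P3=9  P4=12
Waiting = turnaround − burst: P1=20, P2=10, P3=0, P4=6
Total waiting = 20 + 10 + 0 + 6 = 36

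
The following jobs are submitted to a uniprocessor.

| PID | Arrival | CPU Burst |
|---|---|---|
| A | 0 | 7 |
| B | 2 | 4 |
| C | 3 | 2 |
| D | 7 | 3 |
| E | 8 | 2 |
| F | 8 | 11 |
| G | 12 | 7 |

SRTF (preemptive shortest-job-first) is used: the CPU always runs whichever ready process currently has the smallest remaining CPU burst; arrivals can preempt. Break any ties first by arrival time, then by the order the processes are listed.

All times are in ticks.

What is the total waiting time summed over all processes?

39

Gantt: | A 0-2 | B 2-3 | C 3-5 | B 5-8 | E 8-10 | D 10-13 | A 13-18 | G 18-25 | F 25-36 |
Completion: A=18  B=8  C=5  D=13  E=10  F=36  G=25
Turnaround (C−A): A=18  B=6  C=2  D=6  E=2  F=28  G=13
Waiting = turnaround − burst: A=11, B=2, C=0, D=3, E=0, F=17, G=6
Total waiting = 11 + 2 + 0 + 3 + 0 + 17 + 6 = 39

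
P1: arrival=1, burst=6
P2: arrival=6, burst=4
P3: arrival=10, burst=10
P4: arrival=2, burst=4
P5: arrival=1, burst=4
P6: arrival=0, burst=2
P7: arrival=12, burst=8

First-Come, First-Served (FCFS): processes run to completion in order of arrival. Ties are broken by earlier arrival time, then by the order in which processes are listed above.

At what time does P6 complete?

Timeline: | P6 0-2 | P1 2-8 | P5 8-12 | P4 12-16 | P2 16-20 | P3 20-30 | P7 30-38 |
Completion: P1=8  P2=20  P3=30  P4=16  P5=12  P6=2  P7=38
Turnaround (C−A): P1=7  P2=14  P3=20  P4=14  P5=11  P6=2  P7=26

2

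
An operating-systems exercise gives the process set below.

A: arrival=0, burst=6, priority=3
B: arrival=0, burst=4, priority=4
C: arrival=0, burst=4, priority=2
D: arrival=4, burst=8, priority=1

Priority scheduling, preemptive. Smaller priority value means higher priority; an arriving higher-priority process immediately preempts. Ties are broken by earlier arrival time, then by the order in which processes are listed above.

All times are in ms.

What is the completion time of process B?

22

Schedule: | C 0-4 | D 4-12 | A 12-18 | B 18-22 |
Completion: A=18  B=22  C=4  D=12
Turnaround (C−A): A=18  B=22  C=4  D=8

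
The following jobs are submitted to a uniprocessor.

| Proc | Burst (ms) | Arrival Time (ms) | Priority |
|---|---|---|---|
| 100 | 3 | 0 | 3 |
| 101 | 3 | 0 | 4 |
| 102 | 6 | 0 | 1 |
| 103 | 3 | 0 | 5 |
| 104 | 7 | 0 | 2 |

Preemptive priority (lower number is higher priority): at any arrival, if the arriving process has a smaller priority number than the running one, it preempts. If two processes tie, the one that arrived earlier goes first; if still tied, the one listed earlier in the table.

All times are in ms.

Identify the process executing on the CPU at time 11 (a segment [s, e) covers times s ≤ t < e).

Schedule: | 102 0-6 | 104 6-13 | 100 13-16 | 101 16-19 | 103 19-22 |
Completion: 100=16  101=19  102=6  103=22  104=13

104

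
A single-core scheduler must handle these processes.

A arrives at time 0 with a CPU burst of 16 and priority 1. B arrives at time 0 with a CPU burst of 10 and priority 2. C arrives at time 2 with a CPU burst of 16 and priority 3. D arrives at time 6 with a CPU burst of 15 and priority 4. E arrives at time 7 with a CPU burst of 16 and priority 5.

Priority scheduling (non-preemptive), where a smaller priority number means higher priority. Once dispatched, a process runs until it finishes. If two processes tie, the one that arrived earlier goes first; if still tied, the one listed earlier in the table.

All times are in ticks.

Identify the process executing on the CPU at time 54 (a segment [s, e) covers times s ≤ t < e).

D

Gantt: | A 0-16 | B 16-26 | C 26-42 | D 42-57 | E 57-73 |
Completion: A=16  B=26  C=42  D=57  E=73
Turnaround (C−A): A=16  B=26  C=40  D=51  E=66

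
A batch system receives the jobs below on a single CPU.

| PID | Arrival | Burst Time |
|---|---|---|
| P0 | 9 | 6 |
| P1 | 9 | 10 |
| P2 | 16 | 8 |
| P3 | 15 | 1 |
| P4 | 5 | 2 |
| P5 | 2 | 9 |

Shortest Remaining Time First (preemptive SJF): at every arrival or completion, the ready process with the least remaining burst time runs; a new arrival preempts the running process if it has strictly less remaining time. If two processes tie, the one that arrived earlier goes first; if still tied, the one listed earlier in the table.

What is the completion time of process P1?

Gantt: | idle 0-2 | P5 2-5 | P4 5-7 | P5 7-13 | P0 13-15 | P3 15-16 | P0 16-20 | P2 20-28 | P1 28-38 |
Completion: P0=20  P1=38  P2=28  P3=16  P4=7  P5=13
Turnaround (C−A): P0=11  P1=29  P2=12  P3=1  P4=2  P5=11

38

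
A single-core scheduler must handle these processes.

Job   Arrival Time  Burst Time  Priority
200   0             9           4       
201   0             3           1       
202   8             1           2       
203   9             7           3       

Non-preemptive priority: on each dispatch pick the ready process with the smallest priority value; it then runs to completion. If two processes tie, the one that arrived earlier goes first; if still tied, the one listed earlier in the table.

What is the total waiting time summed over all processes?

Timeline: | 201 0-3 | 200 3-12 | 202 12-13 | 203 13-20 |
Completion: 200=12  201=3  202=13  203=20
Turnaround (C−A): 200=12  201=3  202=5  203=11
Waiting = turnaround − burst: 200=3, 201=0, 202=4, 203=4
Total waiting = 3 + 0 + 4 + 4 = 11

11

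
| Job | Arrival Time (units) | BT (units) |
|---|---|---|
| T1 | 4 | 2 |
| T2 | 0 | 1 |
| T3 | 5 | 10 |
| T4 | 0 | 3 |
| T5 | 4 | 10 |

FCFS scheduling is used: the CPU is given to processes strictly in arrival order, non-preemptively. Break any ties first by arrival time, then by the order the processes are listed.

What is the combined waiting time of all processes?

Timeline: | T2 0-1 | T4 1-4 | T1 4-6 | T5 6-16 | T3 16-26 |
Completion: T1=6  T2=1  T3=26  T4=4  T5=16
Turnaround (C−A): T1=2  T2=1  T3=21  T4=4  T5=12
Waiting = turnaround − burst: T1=0, T2=0, T3=11, T4=1, T5=2
Total waiting = 0 + 0 + 11 + 1 + 2 = 14

14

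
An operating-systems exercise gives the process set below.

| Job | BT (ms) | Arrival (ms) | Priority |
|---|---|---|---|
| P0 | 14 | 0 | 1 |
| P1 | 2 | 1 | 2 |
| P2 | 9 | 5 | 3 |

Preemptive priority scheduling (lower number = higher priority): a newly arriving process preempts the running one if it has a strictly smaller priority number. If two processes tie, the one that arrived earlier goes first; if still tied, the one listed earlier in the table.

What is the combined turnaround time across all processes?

49

Schedule: | P0 0-14 | P1 14-16 | P2 16-25 |
Completion: P0=14  P1=16  P2=25
Turnaround (C−A): P0=14  P1=15  P2=20
Turnaround = completion − arrival: P0=14, P1=15, P2=20
Total turnaround = 14 + 15 + 20 = 49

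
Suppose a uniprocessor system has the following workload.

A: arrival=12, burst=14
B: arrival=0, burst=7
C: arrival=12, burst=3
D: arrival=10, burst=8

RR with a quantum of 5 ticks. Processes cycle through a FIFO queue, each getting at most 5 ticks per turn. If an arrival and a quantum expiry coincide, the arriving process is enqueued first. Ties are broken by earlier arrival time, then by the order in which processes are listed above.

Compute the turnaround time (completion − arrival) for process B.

Gantt: | B 0-7 | idle 7-10 | D 10-15 | A 15-20 | C 20-23 | D 23-26 | A 26-35 |
Completion: A=35  B=7  C=23  D=26
Turnaround(B) = completion − arrival = 7 − 0 = 7

7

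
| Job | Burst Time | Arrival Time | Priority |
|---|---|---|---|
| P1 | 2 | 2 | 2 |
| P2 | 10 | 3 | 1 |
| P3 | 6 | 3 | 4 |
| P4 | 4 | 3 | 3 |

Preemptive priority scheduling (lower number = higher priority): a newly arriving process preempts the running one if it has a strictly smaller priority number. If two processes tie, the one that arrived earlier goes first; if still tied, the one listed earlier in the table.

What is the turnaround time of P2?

10

Gantt: | idle 0-2 | P1 2-3 | P2 3-13 | P1 13-14 | P4 14-18 | P3 18-24 |
Completion: P1=14  P2=13  P3=24  P4=18
Turnaround (C−A): P1=12  P2=10  P3=21  P4=15
Turnaround(P2) = completion − arrival = 13 − 3 = 10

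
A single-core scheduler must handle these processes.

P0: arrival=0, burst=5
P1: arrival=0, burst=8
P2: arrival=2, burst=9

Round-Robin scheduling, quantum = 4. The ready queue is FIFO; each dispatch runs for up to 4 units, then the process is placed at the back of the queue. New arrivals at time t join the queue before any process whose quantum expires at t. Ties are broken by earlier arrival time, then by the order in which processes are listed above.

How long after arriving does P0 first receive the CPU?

Schedule: | P0 0-4 | P1 4-8 | P2 8-12 | P0 12-13 | P1 13-17 | P2 17-22 |
Completion: P0=13  P1=17  P2=22
Turnaround (C−A): P0=13  P1=17  P2=20
Response(P0) = first start − arrival = 0 − 0 = 0

0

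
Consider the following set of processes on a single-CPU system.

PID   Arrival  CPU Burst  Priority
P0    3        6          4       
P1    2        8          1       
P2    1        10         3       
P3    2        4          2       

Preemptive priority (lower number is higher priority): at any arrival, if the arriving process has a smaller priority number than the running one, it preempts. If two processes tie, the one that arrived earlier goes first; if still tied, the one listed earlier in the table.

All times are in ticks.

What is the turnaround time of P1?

Schedule: | idle 0-1 | P2 1-2 | P1 2-10 | P3 10-14 | P2 14-23 | P0 23-29 |
Completion: P0=29  P1=10  P2=23  P3=14
Turnaround (C−A): P0=26  P1=8  P2=22  P3=12
Turnaround(P1) = completion − arrival = 10 − 2 = 8

8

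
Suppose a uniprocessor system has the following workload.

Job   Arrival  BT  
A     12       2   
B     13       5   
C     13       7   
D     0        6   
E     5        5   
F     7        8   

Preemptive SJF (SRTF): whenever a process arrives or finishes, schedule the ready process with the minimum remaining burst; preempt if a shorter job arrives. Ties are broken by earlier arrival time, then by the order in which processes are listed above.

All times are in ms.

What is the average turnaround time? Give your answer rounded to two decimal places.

Timeline: | D 0-6 | E 6-11 | F 11-12 | A 12-14 | B 14-19 | F 19-26 | C 26-33 |
Completion: A=14  B=19  C=33  D=6  E=11  F=26
Turnaround times: A=2, B=6, C=20, D=6, E=6, F=19
Average turnaround = (2+6+20+6+6+19) / 6 = 59/6 = 9.83

9.83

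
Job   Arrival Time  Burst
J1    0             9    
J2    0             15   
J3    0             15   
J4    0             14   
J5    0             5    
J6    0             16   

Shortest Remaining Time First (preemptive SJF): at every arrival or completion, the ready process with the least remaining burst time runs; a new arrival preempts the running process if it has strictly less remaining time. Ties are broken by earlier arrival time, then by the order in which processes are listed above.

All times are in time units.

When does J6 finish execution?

Gantt: | J5 0-5 | J1 5-14 | J4 14-28 | J2 28-43 | J3 43-58 | J6 58-74 |
Completion: J1=14  J2=43  J3=58  J4=28  J5=5  J6=74

74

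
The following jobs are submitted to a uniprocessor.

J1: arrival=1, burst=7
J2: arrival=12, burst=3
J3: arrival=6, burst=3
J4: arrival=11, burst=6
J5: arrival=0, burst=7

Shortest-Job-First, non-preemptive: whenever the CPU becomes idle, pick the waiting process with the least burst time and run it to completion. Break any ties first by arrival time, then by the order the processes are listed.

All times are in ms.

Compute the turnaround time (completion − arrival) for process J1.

16

Schedule: | J5 0-7 | J3 7-10 | J1 10-17 | J2 17-20 | J4 20-26 |
Completion: J1=17  J2=20  J3=10  J4=26  J5=7
Turnaround (C−A): J1=16  J2=8  J3=4  J4=15  J5=7
Turnaround(J1) = completion − arrival = 17 − 1 = 16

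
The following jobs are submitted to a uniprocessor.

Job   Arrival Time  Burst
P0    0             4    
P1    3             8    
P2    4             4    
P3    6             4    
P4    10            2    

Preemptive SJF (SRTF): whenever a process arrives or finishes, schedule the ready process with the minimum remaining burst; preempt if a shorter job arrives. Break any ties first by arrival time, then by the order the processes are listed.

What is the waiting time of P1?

11

Gantt: | P0 0-4 | P2 4-8 | P3 8-12 | P4 12-14 | P1 14-22 |
Completion: P0=4  P1=22  P2=8  P3=12  P4=14
Turnaround (C−A): P0=4  P1=19  P2=4  P3=6  P4=4
Waiting(P1) = turnaround − burst = 19 − 8 = 11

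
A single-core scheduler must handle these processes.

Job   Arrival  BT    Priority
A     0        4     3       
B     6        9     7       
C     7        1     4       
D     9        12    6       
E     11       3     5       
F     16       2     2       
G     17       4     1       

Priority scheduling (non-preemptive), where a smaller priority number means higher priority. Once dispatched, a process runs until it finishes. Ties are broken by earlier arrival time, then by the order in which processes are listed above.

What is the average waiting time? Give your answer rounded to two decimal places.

Schedule: | A 0-4 | idle 4-6 | B 6-15 | C 15-16 | F 16-18 | G 18-22 | E 22-25 | D 25-37 |
Completion: A=4  B=15  C=16  D=37  E=25  F=18  G=22
Turnaround (C−A): A=4  B=9  C=9  D=28  E=14  F=2  G=5
Waiting times: A=0, B=0, C=8, D=16, E=11, F=0, G=1
Average waiting = (0+0+8+16+11+0+1) / 7 = 36/7 = 5.14

5.14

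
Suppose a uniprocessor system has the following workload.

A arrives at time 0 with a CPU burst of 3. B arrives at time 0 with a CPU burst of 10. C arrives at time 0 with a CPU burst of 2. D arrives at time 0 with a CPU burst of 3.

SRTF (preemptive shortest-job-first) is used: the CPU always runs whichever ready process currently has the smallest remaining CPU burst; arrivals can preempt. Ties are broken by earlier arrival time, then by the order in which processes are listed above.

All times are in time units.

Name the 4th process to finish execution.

Timeline: | C 0-2 | A 2-5 | D 5-8 | B 8-18 |
Completion: A=5  B=18  C=2  D=8
Finish order: C → A → D → B

B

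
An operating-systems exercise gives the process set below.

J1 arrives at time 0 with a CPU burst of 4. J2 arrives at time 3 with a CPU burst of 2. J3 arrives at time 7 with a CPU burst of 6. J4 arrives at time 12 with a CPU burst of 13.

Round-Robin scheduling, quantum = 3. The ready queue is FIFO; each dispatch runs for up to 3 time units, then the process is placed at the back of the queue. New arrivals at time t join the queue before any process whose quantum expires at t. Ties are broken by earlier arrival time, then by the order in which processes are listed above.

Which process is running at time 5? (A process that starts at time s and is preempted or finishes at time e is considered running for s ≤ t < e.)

Schedule: | J1 0-3 | J2 3-5 | J1 5-6 | idle 6-7 | J3 7-13 | J4 13-26 |
Completion: J1=6  J2=5  J3=13  J4=26

J1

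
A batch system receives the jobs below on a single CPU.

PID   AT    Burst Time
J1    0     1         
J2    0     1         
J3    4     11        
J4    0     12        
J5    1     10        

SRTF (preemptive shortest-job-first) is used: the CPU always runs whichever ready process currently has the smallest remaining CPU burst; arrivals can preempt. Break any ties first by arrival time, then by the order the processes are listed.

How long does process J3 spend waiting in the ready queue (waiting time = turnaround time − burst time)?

Timeline: | J1 0-1 | J2 1-2 | J5 2-12 | J3 12-23 | J4 23-35 |
Completion: J1=1  J2=2  J3=23  J4=35  J5=12
Waiting(J3) = turnaround − burst = 19 − 11 = 8

8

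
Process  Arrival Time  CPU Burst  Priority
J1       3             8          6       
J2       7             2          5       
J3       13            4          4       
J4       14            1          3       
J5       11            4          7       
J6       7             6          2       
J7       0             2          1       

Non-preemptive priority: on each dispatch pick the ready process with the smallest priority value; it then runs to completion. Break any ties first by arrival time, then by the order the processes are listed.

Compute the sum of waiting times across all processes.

Timeline: | J7 0-2 | idle 2-3 | J1 3-11 | J6 11-17 | J4 17-18 | J3 18-22 | J2 22-24 | J5 24-28 |
Completion: J1=11  J2=24  J3=22  J4=18  J5=28  J6=17  J7=2
Turnaround (C−A): J1=8  J2=17  J3=9  J4=4  J5=17  J6=10  J7=2
Waiting = turnaround − burst: J1=0, J2=15, J3=5, J4=3, J5=13, J6=4, J7=0
Total waiting = 0 + 15 + 5 + 3 + 13 + 4 + 0 = 40

40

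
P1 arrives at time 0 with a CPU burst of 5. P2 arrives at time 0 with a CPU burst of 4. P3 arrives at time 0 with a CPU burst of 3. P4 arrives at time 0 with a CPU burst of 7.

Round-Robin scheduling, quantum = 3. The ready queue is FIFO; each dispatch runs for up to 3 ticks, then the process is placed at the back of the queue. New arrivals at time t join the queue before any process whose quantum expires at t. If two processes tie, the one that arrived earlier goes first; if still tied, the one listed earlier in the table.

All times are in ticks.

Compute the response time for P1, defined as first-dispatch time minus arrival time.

0

Schedule: | P1 0-3 | P2 3-6 | P3 6-9 | P4 9-12 | P1 12-14 | P2 14-15 | P4 15-19 |
Completion: P1=14  P2=15  P3=9  P4=19
Turnaround (C−A): P1=14  P2=15  P3=9  P4=19
Response(P1) = first start − arrival = 0 − 0 = 0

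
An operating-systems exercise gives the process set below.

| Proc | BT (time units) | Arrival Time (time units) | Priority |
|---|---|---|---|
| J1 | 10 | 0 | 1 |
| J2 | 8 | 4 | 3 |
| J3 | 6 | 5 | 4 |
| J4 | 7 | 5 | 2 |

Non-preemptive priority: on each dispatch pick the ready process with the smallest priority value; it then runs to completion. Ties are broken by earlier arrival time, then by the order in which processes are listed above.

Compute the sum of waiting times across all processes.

38

Gantt: | J1 0-10 | J4 10-17 | J2 17-25 | J3 25-31 |
Completion: J1=10  J2=25  J3=31  J4=17
Turnaround (C−A): J1=10  J2=21  J3=26  J4=12
Waiting = turnaround − burst: J1=0, J2=13, J3=20, J4=5
Total waiting = 0 + 13 + 20 + 5 = 38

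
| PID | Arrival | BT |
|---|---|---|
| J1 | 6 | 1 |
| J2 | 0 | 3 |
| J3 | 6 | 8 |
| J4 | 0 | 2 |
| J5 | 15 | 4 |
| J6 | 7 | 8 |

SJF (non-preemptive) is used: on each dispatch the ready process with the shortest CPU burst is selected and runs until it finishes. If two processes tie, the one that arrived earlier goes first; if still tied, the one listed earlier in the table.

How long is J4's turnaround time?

Gantt: | J4 0-2 | J2 2-5 | idle 5-6 | J1 6-7 | J3 7-15 | J5 15-19 | J6 19-27 |
Completion: J1=7  J2=5  J3=15  J4=2  J5=19  J6=27
Turnaround(J4) = completion − arrival = 2 − 0 = 2

2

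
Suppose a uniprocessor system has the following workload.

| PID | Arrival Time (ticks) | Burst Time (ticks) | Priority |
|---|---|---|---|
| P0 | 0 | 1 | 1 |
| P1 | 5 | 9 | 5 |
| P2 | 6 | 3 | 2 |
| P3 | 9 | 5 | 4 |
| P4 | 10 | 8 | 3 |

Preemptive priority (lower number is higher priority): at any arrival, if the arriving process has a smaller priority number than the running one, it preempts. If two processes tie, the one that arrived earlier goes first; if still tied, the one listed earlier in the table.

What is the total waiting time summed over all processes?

Timeline: | P0 0-1 | idle 1-5 | P1 5-6 | P2 6-9 | P3 9-10 | P4 10-18 | P3 18-22 | P1 22-30 |
Completion: P0=1  P1=30  P2=9  P3=22  P4=18
Turnaround (C−A): P0=1  P1=25  P2=3  P3=13  P4=8
Waiting = turnaround − burst: P0=0, P1=16, P2=0, P3=8, P4=0
Total waiting = 0 + 16 + 0 + 8 + 0 = 24

24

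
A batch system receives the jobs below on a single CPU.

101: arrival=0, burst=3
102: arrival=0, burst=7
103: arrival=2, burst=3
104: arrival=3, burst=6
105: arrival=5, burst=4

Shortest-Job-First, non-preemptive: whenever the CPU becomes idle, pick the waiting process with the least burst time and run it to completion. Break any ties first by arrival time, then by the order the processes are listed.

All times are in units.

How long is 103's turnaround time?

4

Schedule: | 101 0-3 | 103 3-6 | 105 6-10 | 104 10-16 | 102 16-23 |
Completion: 101=3  102=23  103=6  104=16  105=10
Turnaround (C−A): 101=3  102=23  103=4  104=13  105=5
Turnaround(103) = completion − arrival = 6 − 2 = 4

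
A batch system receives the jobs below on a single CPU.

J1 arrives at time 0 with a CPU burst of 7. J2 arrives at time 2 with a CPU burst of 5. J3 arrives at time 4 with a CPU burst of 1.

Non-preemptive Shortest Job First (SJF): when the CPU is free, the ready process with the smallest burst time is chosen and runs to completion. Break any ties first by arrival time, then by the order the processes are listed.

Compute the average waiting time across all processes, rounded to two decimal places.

Timeline: | J1 0-7 | J3 7-8 | J2 8-13 |
Completion: J1=7  J2=13  J3=8
Waiting times: J1=0, J2=6, J3=3
Average waiting = (0+6+3) / 3 = 9/3 = 3.00

3.00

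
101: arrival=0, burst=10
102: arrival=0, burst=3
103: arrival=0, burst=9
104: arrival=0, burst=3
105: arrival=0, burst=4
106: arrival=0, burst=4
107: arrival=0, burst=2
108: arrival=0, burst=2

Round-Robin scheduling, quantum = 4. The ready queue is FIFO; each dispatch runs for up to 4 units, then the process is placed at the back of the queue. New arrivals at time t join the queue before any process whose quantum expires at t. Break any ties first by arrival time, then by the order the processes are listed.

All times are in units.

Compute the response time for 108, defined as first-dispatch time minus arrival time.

Timeline: | 101 0-4 | 102 4-7 | 103 7-11 | 104 11-14 | 105 14-18 | 106 18-22 | 107 22-24 | 108 24-26 | 101 26-30 | 103 30-34 | 101 34-36 | 103 36-37 |
Completion: 101=36  102=7  103=37  104=14  105=18  106=22  107=24  108=26
Response(108) = first start − arrival = 24 − 0 = 24

24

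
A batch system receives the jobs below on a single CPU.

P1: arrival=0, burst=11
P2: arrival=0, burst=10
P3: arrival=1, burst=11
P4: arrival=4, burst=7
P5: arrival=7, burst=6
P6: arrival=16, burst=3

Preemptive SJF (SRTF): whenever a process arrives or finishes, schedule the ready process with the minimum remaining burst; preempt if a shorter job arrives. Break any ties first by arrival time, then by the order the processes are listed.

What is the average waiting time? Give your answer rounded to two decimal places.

13.33

Timeline: | P2 0-10 | P5 10-16 | P6 16-19 | P4 19-26 | P1 26-37 | P3 37-48 |
Completion: P1=37  P2=10  P3=48  P4=26  P5=16  P6=19
Turnaround (C−A): P1=37  P2=10  P3=47  P4=22  P5=9  P6=3
Waiting times: P1=26, P2=0, P3=36, P4=15, P5=3, P6=0
Average waiting = (26+0+36+15+3+0) / 6 = 80/6 = 13.33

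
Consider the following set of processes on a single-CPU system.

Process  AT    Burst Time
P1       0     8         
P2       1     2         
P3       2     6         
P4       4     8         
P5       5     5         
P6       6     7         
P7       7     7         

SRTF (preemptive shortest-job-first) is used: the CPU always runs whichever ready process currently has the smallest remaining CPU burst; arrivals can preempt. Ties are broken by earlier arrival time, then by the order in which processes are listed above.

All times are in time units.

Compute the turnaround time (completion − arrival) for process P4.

39

Timeline: | P1 0-1 | P2 1-3 | P3 3-9 | P5 9-14 | P1 14-21 | P6 21-28 | P7 28-35 | P4 35-43 |
Completion: P1=21  P2=3  P3=9  P4=43  P5=14  P6=28  P7=35
Turnaround(P4) = completion − arrival = 43 − 4 = 39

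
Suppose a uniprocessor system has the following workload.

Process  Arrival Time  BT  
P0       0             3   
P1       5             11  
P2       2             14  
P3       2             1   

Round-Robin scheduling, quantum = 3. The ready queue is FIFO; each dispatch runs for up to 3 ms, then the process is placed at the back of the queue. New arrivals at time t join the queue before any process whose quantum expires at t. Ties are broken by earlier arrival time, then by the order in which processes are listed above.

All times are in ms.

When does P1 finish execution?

27

Schedule: | P0 0-3 | P2 3-6 | P3 6-7 | P1 7-10 | P2 10-13 | P1 13-16 | P2 16-19 | P1 19-22 | P2 22-25 | P1 25-27 | P2 27-29 |
Completion: P0=3  P1=27  P2=29  P3=7
Turnaround (C−A): P0=3  P1=22  P2=27  P3=5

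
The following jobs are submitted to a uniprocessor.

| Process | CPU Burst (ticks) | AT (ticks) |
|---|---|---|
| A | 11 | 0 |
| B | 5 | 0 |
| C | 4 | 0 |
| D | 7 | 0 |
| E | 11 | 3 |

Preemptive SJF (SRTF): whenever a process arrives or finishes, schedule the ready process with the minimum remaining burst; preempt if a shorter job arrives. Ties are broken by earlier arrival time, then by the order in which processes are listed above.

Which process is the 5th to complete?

E

Schedule: | C 0-4 | B 4-9 | D 9-16 | A 16-27 | E 27-38 |
Completion: A=27  B=9  C=4  D=16  E=38
Finish order: C → B → D → A → E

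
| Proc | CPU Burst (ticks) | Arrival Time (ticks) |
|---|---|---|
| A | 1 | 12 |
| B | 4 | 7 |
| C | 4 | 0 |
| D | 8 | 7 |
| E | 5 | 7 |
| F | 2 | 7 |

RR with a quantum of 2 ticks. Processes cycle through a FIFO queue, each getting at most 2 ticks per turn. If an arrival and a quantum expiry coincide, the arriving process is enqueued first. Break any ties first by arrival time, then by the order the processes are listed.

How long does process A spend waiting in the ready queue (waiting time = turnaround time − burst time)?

Schedule: | C 0-4 | idle 4-7 | B 7-9 | D 9-11 | E 11-13 | F 13-15 | B 15-17 | D 17-19 | A 19-20 | E 20-22 | D 22-24 | E 24-25 | D 25-27 |
Completion: A=20  B=17  C=4  D=27  E=25  F=15
Turnaround (C−A): A=8  B=10  C=4  D=20  E=18  F=8
Waiting(A) = turnaround − burst = 8 − 1 = 7

7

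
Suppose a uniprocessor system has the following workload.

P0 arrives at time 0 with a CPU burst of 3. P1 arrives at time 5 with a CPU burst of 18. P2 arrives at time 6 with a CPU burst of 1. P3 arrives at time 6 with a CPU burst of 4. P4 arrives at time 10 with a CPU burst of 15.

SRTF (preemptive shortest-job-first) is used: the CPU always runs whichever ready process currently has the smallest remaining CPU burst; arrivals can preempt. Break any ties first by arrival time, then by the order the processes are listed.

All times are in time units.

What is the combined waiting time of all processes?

22

Schedule: | P0 0-3 | idle 3-5 | P1 5-6 | P2 6-7 | P3 7-11 | P4 11-26 | P1 26-43 |
Completion: P0=3  P1=43  P2=7  P3=11  P4=26
Waiting = turnaround − burst: P0=0, P1=20, P2=0, P3=1, P4=1
Total waiting = 0 + 20 + 0 + 1 + 1 = 22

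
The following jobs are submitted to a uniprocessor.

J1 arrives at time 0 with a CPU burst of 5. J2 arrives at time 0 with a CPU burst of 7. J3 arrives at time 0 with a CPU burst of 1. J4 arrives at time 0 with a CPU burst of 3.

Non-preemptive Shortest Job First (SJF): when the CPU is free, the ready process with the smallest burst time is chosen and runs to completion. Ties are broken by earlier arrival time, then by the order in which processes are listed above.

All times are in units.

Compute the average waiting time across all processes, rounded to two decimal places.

Timeline: | J3 0-1 | J4 1-4 | J1 4-9 | J2 9-16 |
Completion: J1=9  J2=16  J3=1  J4=4
Waiting times: J1=4, J2=9, J3=0, J4=1
Average waiting = (4+9+0+1) / 4 = 14/4 = 3.50

3.50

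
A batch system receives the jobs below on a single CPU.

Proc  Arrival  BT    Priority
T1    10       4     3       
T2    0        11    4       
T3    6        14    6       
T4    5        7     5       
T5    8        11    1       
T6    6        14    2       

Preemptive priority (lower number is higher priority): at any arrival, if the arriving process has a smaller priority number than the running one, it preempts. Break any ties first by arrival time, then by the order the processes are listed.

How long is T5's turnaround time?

11

Gantt: | T2 0-6 | T6 6-8 | T5 8-19 | T6 19-31 | T1 31-35 | T2 35-40 | T4 40-47 | T3 47-61 |
Completion: T1=35  T2=40  T3=61  T4=47  T5=19  T6=31
Turnaround (C−A): T1=25  T2=40  T3=55  T4=42  T5=11  T6=25
Turnaround(T5) = completion − arrival = 19 − 8 = 11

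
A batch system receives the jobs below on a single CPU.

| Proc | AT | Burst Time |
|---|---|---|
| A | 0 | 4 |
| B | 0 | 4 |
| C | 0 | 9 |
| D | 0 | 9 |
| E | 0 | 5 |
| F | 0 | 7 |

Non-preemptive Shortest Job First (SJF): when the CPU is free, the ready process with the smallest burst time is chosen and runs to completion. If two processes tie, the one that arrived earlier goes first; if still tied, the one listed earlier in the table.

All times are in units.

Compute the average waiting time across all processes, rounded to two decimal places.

12.33

Gantt: | A 0-4 | B 4-8 | E 8-13 | F 13-20 | C 20-29 | D 29-38 |
Completion: A=4  B=8  C=29  D=38  E=13  F=20
Turnaround (C−A): A=4  B=8  C=29  D=38  E=13  F=20
Waiting times: A=0, B=4, C=20, D=29, E=8, F=13
Average waiting = (0+4+20+29+8+13) / 6 = 74/6 = 12.33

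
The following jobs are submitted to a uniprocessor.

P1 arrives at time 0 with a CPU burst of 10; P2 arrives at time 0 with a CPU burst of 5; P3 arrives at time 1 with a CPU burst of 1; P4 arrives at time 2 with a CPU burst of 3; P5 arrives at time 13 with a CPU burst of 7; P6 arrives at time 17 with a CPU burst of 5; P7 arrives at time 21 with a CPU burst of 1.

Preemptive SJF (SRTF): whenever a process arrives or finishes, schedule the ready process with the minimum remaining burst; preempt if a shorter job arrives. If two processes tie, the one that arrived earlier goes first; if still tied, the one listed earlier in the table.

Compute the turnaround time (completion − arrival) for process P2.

9

Gantt: | P2 0-1 | P3 1-2 | P4 2-5 | P2 5-9 | P1 9-19 | P6 19-21 | P7 21-22 | P6 22-25 | P5 25-32 |
Completion: P1=19  P2=9  P3=2  P4=5  P5=32  P6=25  P7=22
Turnaround (C−A): P1=19  P2=9  P3=1  P4=3  P5=19  P6=8  P7=1
Turnaround(P2) = completion − arrival = 9 − 0 = 9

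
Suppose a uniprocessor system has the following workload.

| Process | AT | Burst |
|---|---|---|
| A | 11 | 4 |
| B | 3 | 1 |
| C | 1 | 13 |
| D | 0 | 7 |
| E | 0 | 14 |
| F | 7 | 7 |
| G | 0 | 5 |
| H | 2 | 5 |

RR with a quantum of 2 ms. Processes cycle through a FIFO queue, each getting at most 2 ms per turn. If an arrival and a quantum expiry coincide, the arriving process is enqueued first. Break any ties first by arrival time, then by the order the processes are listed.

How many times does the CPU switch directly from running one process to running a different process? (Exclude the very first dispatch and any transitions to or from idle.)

Gantt: | D 0-2 | E 2-4 | G 4-6 | C 6-8 | H 8-10 | D 10-12 | B 12-13 | E 13-15 | G 15-17 | F 17-19 | C 19-21 | H 21-23 | A 23-25 | D 25-27 | E 27-29 | G 29-30 | F 30-32 | C 32-34 | H 34-35 | A 35-37 | D 37-38 | E 38-40 | F 40-42 | C 42-44 | E 44-46 | F 46-47 | C 47-49 | E 49-51 | C 51-53 | E 53-55 | C 55-56 |
Completion: A=37  B=13  C=56  D=38  E=55  F=47  G=30  H=35

30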